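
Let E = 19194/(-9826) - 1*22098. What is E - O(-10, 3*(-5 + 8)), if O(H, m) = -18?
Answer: -108488637/4913 ≈ -22082.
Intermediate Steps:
E = -108577071/4913 (E = 19194*(-1/9826) - 22098 = -9597/4913 - 22098 = -108577071/4913 ≈ -22100.)
E - O(-10, 3*(-5 + 8)) = -108577071/4913 - 1*(-18) = -108577071/4913 + 18 = -108488637/4913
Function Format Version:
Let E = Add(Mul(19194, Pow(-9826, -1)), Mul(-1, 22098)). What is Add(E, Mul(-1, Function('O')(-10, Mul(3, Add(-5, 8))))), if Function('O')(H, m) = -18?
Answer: Rational(-108488637, 4913) ≈ -22082.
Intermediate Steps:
E = Rational(-108577071, 4913) (E = Add(Mul(19194, Rational(-1, 9826)), -22098) = Add(Rational(-9597, 4913), -22098) = Rational(-108577071, 4913) ≈ -22100.)
Add(E, Mul(-1, Function('O')(-10, Mul(3, Add(-5, 8))))) = Add(Rational(-108577071, 4913), Mul(-1, -18)) = Add(Rational(-108577071, 4913), 18) = Rational(-108488637, 4913)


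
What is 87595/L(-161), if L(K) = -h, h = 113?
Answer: -87595/113 ≈ -775.18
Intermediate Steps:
L(K) = -113 (L(K) = -1*113 = -113)
87595/L(-161) = 87595/(-113) = 87595*(-1/113) = -87595/113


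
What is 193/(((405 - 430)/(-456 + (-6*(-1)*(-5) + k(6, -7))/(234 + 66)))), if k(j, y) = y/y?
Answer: 26407997/7500 ≈ 3521.1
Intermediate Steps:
k(j, y) = 1
193/(((405 - 430)/(-456 + (-6*(-1)*(-5) + k(6, -7))/(234 + 66)))) = 193/(((405 - 430)/(-456 + (-6*(-1)*(-5) + 1)/(234 + 66)))) = 193/((-25/(-456 + (6*(-5) + 1)/300))) = 193/((-25/(-456 + (-30 + 1)*(1/300)))) = 193/((-25/(-456 - 29*1/300))) = 193/((-25/(-456 - 29/300))) = 193/((-25/(-136829/300))) = 193/((-25*(-300/136829))) = 193/(7500/136829) = 193*(136829/7500) = 26407997/7500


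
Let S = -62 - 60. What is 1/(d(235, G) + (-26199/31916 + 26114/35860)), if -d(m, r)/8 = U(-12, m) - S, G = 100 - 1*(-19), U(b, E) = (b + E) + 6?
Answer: -26011540/73042814359 ≈ -0.00035611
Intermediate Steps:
U(b, E) = 6 + E + b (U(b, E) = (E + b) + 6 = 6 + E + b)
S = -122
G = 119 (G = 100 + 19 = 119)
d(m, r) = -928 - 8*m (d(m, r) = -8*((6 + m - 12) - 1*(-122)) = -8*((-6 + m) + 122) = -8*(116 + m) = -928 - 8*m)
1/(d(235, G) + (-26199/31916 + 26114/35860)) = 1/((-928 - 8*235) + (-26199/31916 + 26114/35860)) = 1/((-928 - 1880) + (-26199*1/31916 + 26114*(1/35860))) = 1/(-2808 + (-26199/31916 + 1187/1630)) = 1/(-2808 - 2410039/26011540) = 1/(-73042814359/26011540) = -26011540/73042814359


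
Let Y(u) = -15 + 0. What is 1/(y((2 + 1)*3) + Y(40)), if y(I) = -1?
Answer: -1/16 ≈ -0.062500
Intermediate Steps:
Y(u) = -15
1/(y((2 + 1)*3) + Y(40)) = 1/(-1 - 15) = 1/(-16) = -1/16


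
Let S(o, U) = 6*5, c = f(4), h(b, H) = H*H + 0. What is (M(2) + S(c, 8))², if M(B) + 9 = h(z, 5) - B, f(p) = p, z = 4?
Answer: 1936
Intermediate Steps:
h(b, H) = H² (h(b, H) = H² + 0 = H²)
c = 4
S(o, U) = 30
M(B) = 16 - B (M(B) = -9 + (5² - B) = -9 + (25 - B) = 16 - B)
(M(2) + S(c, 8))² = ((16 - 1*2) + 30)² = ((16 - 2) + 30)² = (14 + 30)² = 44² = 1936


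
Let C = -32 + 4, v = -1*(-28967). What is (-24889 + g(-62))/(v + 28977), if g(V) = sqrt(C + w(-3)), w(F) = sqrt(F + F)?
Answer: -24889/57944 + sqrt(-28 + I*sqrt(6))/57944 ≈ -0.42953 + 9.1408e-5*I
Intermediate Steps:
v = 28967
C = -28
w(F) = sqrt(2)*sqrt(F) (w(F) = sqrt(2*F) = sqrt(2)*sqrt(F))
g(V) = sqrt(-28 + I*sqrt(6)) (g(V) = sqrt(-28 + sqrt(2)*sqrt(-3)) = sqrt(-28 + sqrt(2)*(I*sqrt(3))) = sqrt(-28 + I*sqrt(6)))
(-24889 + g(-62))/(v + 28977) = (-24889 + sqrt(-28 + I*sqrt(6)))/(28967 + 28977) = (-24889 + sqrt(-28 + I*sqrt(6)))/57944 = (-24889 + sqrt(-28 + I*sqrt(6)))*(1/57944) = -24889/57944 + sqrt(-28 + I*sqrt(6))/57944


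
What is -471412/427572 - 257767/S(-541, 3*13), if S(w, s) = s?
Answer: -9186028066/1389609 ≈ -6610.5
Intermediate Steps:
-471412/427572 - 257767/S(-541, 3*13) = -471412/427572 - 257767/(3*13) = -471412*1/427572 - 257767/39 = -117853/106893 - 257767*1/39 = -117853/106893 - 257767/39 = -9186028066/1389609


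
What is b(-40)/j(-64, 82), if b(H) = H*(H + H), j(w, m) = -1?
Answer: -3200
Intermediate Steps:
b(H) = 2*H**2 (b(H) = H*(2*H) = 2*H**2)
b(-40)/j(-64, 82) = (2*(-40)**2)/(-1) = (2*1600)*(-1) = 3200*(-1) = -3200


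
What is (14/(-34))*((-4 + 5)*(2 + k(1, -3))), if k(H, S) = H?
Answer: -21/17 ≈ -1.2353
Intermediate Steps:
(14/(-34))*((-4 + 5)*(2 + k(1, -3))) = (14/(-34))*((-4 + 5)*(2 + 1)) = (14*(-1/34))*(1*3) = -7/17*3 = -21/17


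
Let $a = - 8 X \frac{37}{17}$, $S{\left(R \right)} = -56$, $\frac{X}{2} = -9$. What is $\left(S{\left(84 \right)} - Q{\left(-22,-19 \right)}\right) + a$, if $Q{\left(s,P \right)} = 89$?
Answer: $\frac{2863}{17} \approx 168.41$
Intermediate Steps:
$X = -18$ ($X = 2 \left(-9\right) = -18$)
$a = \frac{5328}{17}$ ($a = \left(-8\right) \left(-18\right) \frac{37}{17} = 144 \cdot 37 \cdot \frac{1}{17} = 144 \cdot \frac{37}{17} = \frac{5328}{17} \approx 313.41$)
$\left(S{\left(84 \right)} - Q{\left(-22,-19 \right)}\right) + a = \left(-56 - 89\right) + \frac{5328}{17} = -145 + \frac{5328}{17} = \frac{2863}{17}$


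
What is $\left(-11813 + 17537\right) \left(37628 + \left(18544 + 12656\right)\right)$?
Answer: $393971472$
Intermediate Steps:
$\left(-11813 + 17537\right) \left(37628 + \left(18544 + 12656\right)\right) = 5724 \left(37628 + 31200\right) = 5724 \cdot 68828 = 393971472$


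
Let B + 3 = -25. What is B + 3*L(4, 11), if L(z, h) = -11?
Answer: -61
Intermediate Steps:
B = -28 (B = -3 - 25 = -28)
B + 3*L(4, 11) = -28 + 3*(-11) = -28 - 33 = -61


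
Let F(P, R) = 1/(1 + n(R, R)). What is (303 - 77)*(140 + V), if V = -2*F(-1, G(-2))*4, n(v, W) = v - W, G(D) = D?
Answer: 29832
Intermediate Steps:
F(P, R) = 1 (F(P, R) = 1/(1 + (R - R)) = 1/(1 + 0) = 1/1 = 1)
V = -8 (V = -2*1*4 = -2*4 = -8)
(303 - 77)*(140 + V) = (303 - 77)*(140 - 8) = 226*132 = 29832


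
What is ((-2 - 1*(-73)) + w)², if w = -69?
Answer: 4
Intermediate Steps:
((-2 - 1*(-73)) + w)² = ((-2 - 1*(-73)) - 69)² = ((-2 + 73) - 69)² = (71 - 69)² = 2² = 4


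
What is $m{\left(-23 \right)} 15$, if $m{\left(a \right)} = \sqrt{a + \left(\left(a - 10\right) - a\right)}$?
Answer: $15 i \sqrt{33} \approx 86.168 i$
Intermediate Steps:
$m{\left(a \right)} = \sqrt{-10 + a}$ ($m{\left(a \right)} = \sqrt{a + \left(\left(-10 + a\right) - a\right)} = \sqrt{a - 10} = \sqrt{-10 + a}$)
$m{\left(-23 \right)} 15 = \sqrt{-10 - 23} \cdot 15 = \sqrt{-33} \cdot 15 = i \sqrt{33} \cdot 15 = 15 i \sqrt{33}$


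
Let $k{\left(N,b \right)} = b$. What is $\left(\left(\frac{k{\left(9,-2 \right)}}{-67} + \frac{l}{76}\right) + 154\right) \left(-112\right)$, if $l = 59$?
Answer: $- \frac{22071644}{1273} \approx -17338.0$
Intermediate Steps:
$\left(\left(\frac{k{\left(9,-2 \right)}}{-67} + \frac{l}{76}\right) + 154\right) \left(-112\right) = \left(\left(- \frac{2}{-67} + \frac{59}{76}\right) + 154\right) \left(-112\right) = \left(\left(\left(-2\right) \left(- \frac{1}{67}\right) + 59 \cdot \frac{1}{76}\right) + 154\right) \left(-112\right) = \left(\left(\frac{2}{67} + \frac{59}{76}\right) + 154\right) \left(-112\right) = \left(\frac{4105}{5092} + 154\right) \left(-112\right) = \frac{788273}{5092} \left(-112\right) = - \frac{22071644}{1273}$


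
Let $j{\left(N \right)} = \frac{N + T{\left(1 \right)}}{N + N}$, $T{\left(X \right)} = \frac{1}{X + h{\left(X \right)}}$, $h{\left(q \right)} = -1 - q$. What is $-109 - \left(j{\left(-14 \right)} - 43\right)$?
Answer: $- \frac{1863}{28} \approx -66.536$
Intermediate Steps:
$T{\left(X \right)} = -1$ ($T{\left(X \right)} = \frac{1}{X - \left(1 + X\right)} = \frac{1}{-1} = -1$)
$j{\left(N \right)} = \frac{-1 + N}{2 N}$ ($j{\left(N \right)} = \frac{N - 1}{N + N} = \frac{-1 + N}{2 N}$)
$-109 - \left(j{\left(-14 \right)} - 43\right) = -109 - \left(\frac{-1 - 14}{2 \left(-14\right)} - 43\right) = -109 - \left(\frac{1}{2} \left(- \frac{1}{14}\right) \left(-15\right) - 43\right) = -109 - \left(\frac{15}{28} - 43\right) = -109 - - \frac{1189}{28} = -109 + \frac{1189}{28} = - \frac{1863}{28}$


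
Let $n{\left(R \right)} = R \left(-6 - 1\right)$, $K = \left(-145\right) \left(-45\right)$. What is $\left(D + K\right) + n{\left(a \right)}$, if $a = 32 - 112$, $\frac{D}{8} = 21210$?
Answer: $176765$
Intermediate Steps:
$K = 6525$
$D = 169680$ ($D = 8 \cdot 21210 = 169680$)
$a = -80$ ($a = 32 - 112 = -80$)
$n{\left(R \right)} = - 7 R$ ($n{\left(R \right)} = R \left(-7\right) = - 7 R$)
$\left(D + K\right) + n{\left(a \right)} = \left(169680 + 6525\right) - -560 = 176205 + 560 = 176765$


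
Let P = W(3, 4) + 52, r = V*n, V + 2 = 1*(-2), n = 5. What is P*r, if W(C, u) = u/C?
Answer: -3200/3 ≈ -1066.7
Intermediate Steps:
V = -4 (V = -2 + 1*(-2) = -2 - 2 = -4)
r = -20 (r = -4*5 = -20)
P = 160/3 (P = 4/3 + 52 = 160/3 ≈ 53.333)
P*r = (160/3)*(-20) = -3200/3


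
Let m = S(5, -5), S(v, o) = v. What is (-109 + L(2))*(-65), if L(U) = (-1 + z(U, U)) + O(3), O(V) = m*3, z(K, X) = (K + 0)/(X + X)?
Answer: 12285/2 ≈ 6142.5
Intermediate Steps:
m = 5
z(K, X) = K/(2*X) (z(K, X) = K/((2*X)) = K*(1/(2*X)) = K/(2*X))
O(V) = 15 (O(V) = 5*3 = 15)
L(U) = 29/2 (L(U) = (-1 + U/(2*U)) + 15 = (-1 + ½) + 15 = -½ + 15 = 29/2)
(-109 + L(2))*(-65) = (-109 + 29/2)*(-65) = -189/2*(-65) = 12285/2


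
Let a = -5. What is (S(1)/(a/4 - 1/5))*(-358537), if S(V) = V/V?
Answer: 7170740/29 ≈ 2.4727e+5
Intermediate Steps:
S(V) = 1
(S(1)/(a/4 - 1/5))*(-358537) = (1/(-5/4 - 1/5))*(-358537) = (1/(-5*¼ - 1*⅕))*(-358537) = (1/(-5/4 - ⅕))*(-358537) = (1/(-29/20))*(-358537) = (1*(-20/29))*(-358537) = -20/29*(-358537) = 7170740/29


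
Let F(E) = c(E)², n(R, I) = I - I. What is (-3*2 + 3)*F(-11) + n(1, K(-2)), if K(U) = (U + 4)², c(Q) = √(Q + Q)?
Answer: 66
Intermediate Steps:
c(Q) = √2*√Q (c(Q) = √(2*Q) = √2*√Q)
K(U) = (4 + U)²
n(R, I) = 0
F(E) = 2*E (F(E) = (√2*√E)² = 2*E)
(-3*2 + 3)*F(-11) + n(1, K(-2)) = (-3*2 + 3)*(2*(-11)) + 0 = (-6 + 3)*(-22) + 0 = -3*(-22) + 0 = 66 + 0 = 66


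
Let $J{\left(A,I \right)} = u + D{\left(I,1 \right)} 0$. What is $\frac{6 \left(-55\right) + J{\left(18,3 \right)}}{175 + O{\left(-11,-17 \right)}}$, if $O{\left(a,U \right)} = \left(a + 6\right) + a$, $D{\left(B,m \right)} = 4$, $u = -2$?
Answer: $- \frac{332}{159} \approx -2.0881$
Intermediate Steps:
$J{\left(A,I \right)} = -2$ ($J{\left(A,I \right)} = -2 + 4 \cdot 0 = -2 + 0 = -2$)
$O{\left(a,U \right)} = 6 + 2 a$ ($O{\left(a,U \right)} = \left(6 + a\right) + a = 6 + 2 a$)
$\frac{6 \left(-55\right) + J{\left(18,3 \right)}}{175 + O{\left(-11,-17 \right)}} = \frac{6 \left(-55\right) - 2}{175 + \left(6 + 2 \left(-11\right)\right)} = \frac{-330 - 2}{175 + \left(6 - 22\right)} = - \frac{332}{175 - 16} = - \frac{332}{159}$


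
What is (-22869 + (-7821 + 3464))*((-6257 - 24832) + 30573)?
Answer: 14048616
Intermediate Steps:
(-22869 + (-7821 + 3464))*((-6257 - 24832) + 30573) = (-22869 - 4357)*(-31089 + 30573) = -27226*(-516) = 14048616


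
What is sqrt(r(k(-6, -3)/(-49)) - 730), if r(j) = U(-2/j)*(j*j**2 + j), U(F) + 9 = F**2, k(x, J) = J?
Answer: 4*I*sqrt(44006415)/1029 ≈ 25.787*I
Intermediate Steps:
U(F) = -9 + F**2
r(j) = (-9 + 4/j**2)*(j + j**3) (r(j) = (-9 + (-2/j)**2)*(j*j**2 + j) = (-9 + 4/j**2)*(j**3 + j) = (-9 + 4/j**2)*(j + j**3))
sqrt(r(k(-6, -3)/(-49)) - 730) = sqrt((-9*(-3/(-49))**3 - (-15)/(-49) + 4/((-3/(-49)))) - 730) = sqrt((-9*(-3*(-1/49))**3 - (-15)*(-1)/49 + 4/((-3*(-1/49)))) - 730) = sqrt((-9*(3/49)**3 - 5*3/49 + 4/(3/49)) - 730) = sqrt((-9*27/117649 - 15/49 + 4*(49/3)) - 730) = sqrt((-243/117649 - 15/49 + 196/3) - 730) = sqrt(22950430/352947 - 730) = sqrt(-234700880/352947) = 4*I*sqrt(44006415)/1029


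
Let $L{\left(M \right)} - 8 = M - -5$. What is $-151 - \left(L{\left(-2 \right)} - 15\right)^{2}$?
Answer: $-167$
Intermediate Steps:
$L{\left(M \right)} = 13 + M$ ($L{\left(M \right)} = 8 + \left(M - -5\right) = 8 + \left(M + 5\right) = 8 + \left(5 + M\right) = 13 + M$)
$-151 - \left(L{\left(-2 \right)} - 15\right)^{2} = -151 - \left(\left(13 - 2\right) - 15\right)^{2} = -151 - \left(11 - 15\right)^{2} = -151 - \left(-4\right)^{2} = -151 - 16 = -167$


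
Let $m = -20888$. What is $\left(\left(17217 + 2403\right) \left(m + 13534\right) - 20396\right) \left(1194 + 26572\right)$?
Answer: $-4006796953016$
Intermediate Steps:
$\left(\left(17217 + 2403\right) \left(m + 13534\right) - 20396\right) \left(1194 + 26572\right) = \left(\left(17217 + 2403\right) \left(-20888 + 13534\right) - 20396\right) \left(1194 + 26572\right) = \left(19620 \left(-7354\right) - 20396\right) 27766 = \left(-144285480 - 20396\right) 27766 = \left(-144305876\right) 27766 = -4006796953016$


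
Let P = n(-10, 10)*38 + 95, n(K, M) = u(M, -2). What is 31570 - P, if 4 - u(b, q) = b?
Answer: 31703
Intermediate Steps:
u(b, q) = 4 - b
n(K, M) = 4 - M
P = -133 (P = (4 - 1*10)*38 + 95 = (4 - 10)*38 + 95 = -6*38 + 95 = -228 + 95 = -133)
31570 - P = 31570 - 1*(-133) = 31570 + 133 = 31703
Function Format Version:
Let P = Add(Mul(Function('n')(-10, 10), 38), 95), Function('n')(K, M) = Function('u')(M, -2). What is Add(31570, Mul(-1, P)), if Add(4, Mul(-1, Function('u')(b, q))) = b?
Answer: 31703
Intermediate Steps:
Function('u')(b, q) = Add(4, Mul(-1, b))
Function('n')(K, M) = Add(4, Mul(-1, M))
P = -133 (P = Add(Mul(Add(4, Mul(-1, 10)), 38), 95) = Add(Mul(Add(4, -10), 38), 95) = Add(Mul(-6, 38), 95) = Add(-228, 95) = -133)
Add(31570, Mul(-1, P)) = Add(31570, Mul(-1, -133)) = Add(31570, 133) = 31703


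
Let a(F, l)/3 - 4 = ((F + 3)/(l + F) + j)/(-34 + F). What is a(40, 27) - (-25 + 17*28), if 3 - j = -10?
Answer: -28956/67 ≈ -432.18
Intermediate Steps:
j = 13 (j = 3 - 1*(-10) = 3 + 10 = 13)
a(F, l) = 12 + 3*(13 + (3 + F)/(F + l))/(-34 + F) (a(F, l) = 12 + 3*(((F + 3)/(l + F) + 13)/(-34 + F)) = 12 + 3*(((3 + F)/(F + l) + 13)/(-34 + F)) = 12 + 3*((13 + (3 + F)/(F + l))/(-34 + F)) = 12 + 3*(13 + (3 + F)/(F + l))/(-34 + F))
a(40, 27) - (-25 + 17*28) = 3*(3 - 123*27 - 122*40 + 4*40² + 4*40*27)/(40² - 34*40 - 34*27 + 40*27) - (-25 + 17*28) = 3*(3 - 3321 - 4880 + 4*1600 + 4320)/(1600 - 1360 - 918 + 1080) - (-25 + 476) = 3*(3 - 3321 - 4880 + 6400 + 4320)/402 - 1*451 = 3*(1/402)*2522 - 451 = 1261/67 - 451 = -28956/67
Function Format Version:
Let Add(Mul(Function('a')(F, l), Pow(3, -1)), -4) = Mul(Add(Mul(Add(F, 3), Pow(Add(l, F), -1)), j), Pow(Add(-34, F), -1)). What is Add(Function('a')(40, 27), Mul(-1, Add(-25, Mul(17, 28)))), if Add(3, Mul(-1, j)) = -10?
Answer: Rational(-28956, 67) ≈ -432.18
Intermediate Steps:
j = 13 (j = Add(3, Mul(-1, -10)) = Add(3, 10) = 13)
Function('a')(F, l) = Add(12, Mul(3, Pow(Add(-34, F), -1), Add(13, Mul(Pow(Add(F, l), -1), Add(3, F))))) (Function('a')(F, l) = Add(12, Mul(3, Mul(Add(Mul(Add(F, 3), Pow(Add(l, F), -1)), 13), Pow(Add(-34, F), -1)))) = Add(12, Mul(3, Mul(Add(Mul(Add(3, F), Pow(Add(F, l), -1)), 13), Pow(Add(-34, F), -1)))) = Add(12, Mul(3, Mul(Add(Mul(Pow(Add(F, l), -1), Add(3, F)), 13), Pow(Add(-34, F), -1)))) = Add(12, Mul(3, Mul(Add(13, Mul(Pow(Add(F, l), -1), Add(3, F))), Pow(Add(-34, F), -1)))) = Add(12, Mul(3, Mul(Pow(Add(-34, F), -1), Add(13, Mul(Pow(Add(F, l), -1), Add(3, F)))))) = Add(12, Mul(3, Pow(Add(-34, F), -1), Add(13, Mul(Pow(Add(F, l), -1), Add(3, F))))))
Add(Function('a')(40, 27), Mul(-1, Add(-25, Mul(17, 28)))) = Add(Mul(3, Pow(Add(Pow(40, 2), Mul(-34, 40), Mul(-34, 27), Mul(40, 27)), -1), Add(3, Mul(-123, 27), Mul(-122, 40), Mul(4, Pow(40, 2)), Mul(4, 40, 27))), Mul(-1, Add(-25, Mul(17, 28)))) = Add(Mul(3, Pow(Add(1600, -1360, -918, 1080), -1), Add(3, -3321, -4880, Mul(4, 1600), 4320)), Mul(-1, Add(-25, 476))) = Add(Mul(3, Pow(402, -1), Add(3, -3321, -4880, 6400, 4320)), Mul(-1, 451)) = Add(Mul(3, Rational(1, 402), 2522), -451) = Add(Rational(1261, 67), -451) = Rational(-28956, 67)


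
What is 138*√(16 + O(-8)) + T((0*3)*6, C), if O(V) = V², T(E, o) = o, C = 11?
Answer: 11 + 552*√5 ≈ 1245.3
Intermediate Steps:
138*√(16 + O(-8)) + T((0*3)*6, C) = 138*√(16 + (-8)²) + 11 = 138*√(16 + 64) + 11 = 138*√80 + 11 = 138*(4*√5) + 11 = 552*√5 + 11 = 11 + 552*√5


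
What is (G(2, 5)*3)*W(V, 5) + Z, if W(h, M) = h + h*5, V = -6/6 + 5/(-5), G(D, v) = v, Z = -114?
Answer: -294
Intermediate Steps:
V = -2 (V = -6*⅙ + 5*(-⅕) = -1 - 1 = -2)
W(h, M) = 6*h (W(h, M) = h + 5*h = 6*h)
(G(2, 5)*3)*W(V, 5) + Z = (5*3)*(6*(-2)) - 114 = 15*(-12) - 114 = -180 - 114 = -294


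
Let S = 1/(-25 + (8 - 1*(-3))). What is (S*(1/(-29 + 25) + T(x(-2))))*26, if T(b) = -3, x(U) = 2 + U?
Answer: 169/28 ≈ 6.0357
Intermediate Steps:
S = -1/14 (S = 1/(-25 + (8 + 3)) = 1/(-25 + 11) = 1/(-14) = -1/14 ≈ -0.071429)
(S*(1/(-29 + 25) + T(x(-2))))*26 = -(1/(-29 + 25) - 3)/14*26 = -(1/(-4) - 3)/14*26 = -(-¼ - 3)/14*26 = -1/14*(-13/4)*26 = (13/56)*26 = 169/28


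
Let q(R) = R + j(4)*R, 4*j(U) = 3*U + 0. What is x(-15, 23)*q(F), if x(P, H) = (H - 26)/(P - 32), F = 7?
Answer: 84/47 ≈ 1.7872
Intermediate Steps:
j(U) = 3*U/4 (j(U) = (3*U + 0)/4 = (3*U)/4 = 3*U/4)
x(P, H) = (-26 + H)/(-32 + P)
q(R) = 4*R (q(R) = R + ((¾)*4)*R = R + 3*R = 4*R)
x(-15, 23)*q(F) = ((-26 + 23)/(-32 - 15))*(4*7) = (-3/(-47))*28 = -1/47*(-3)*28 = (3/47)*28 = 84/47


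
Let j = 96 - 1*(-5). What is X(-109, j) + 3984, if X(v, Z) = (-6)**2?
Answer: 4020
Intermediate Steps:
j = 101 (j = 96 + 5 = 101)
X(v, Z) = 36
X(-109, j) + 3984 = 36 + 3984 = 4020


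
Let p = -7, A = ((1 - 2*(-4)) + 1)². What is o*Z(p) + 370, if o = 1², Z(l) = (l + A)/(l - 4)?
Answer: 3977/11 ≈ 361.55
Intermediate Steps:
A = 100 (A = ((1 + 8) + 1)² = (9 + 1)² = 10² = 100)
Z(l) = (100 + l)/(-4 + l) (Z(l) = (l + 100)/(l - 4) = (100 + l)/(-4 + l))
o = 1
o*Z(p) + 370 = 1*((100 - 7)/(-4 - 7)) + 370 = 1*(93/(-11)) + 370 = 1*(-1/11*93) + 370 = 1*(-93/11) + 370 = -93/11 + 370 = 3977/11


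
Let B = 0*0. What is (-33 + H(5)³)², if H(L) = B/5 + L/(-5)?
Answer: 1156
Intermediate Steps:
B = 0
H(L) = -L/5 (H(L) = 0/5 + L/(-5) = 0*(⅕) + L*(-⅕) = 0 - L/5 = -L/5)
(-33 + H(5)³)² = (-33 + (-⅕*5)³)² = (-33 + (-1)³)² = (-33 - 1)² = (-34)² = 1156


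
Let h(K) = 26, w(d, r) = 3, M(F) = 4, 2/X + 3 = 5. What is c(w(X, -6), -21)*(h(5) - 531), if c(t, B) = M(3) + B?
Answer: 8585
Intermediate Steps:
X = 1 (X = 2/(-3 + 5) = 2/2 = 2*(½) = 1)
c(t, B) = 4 + B
c(w(X, -6), -21)*(h(5) - 531) = (4 - 21)*(26 - 531) = -17*(-505) = 8585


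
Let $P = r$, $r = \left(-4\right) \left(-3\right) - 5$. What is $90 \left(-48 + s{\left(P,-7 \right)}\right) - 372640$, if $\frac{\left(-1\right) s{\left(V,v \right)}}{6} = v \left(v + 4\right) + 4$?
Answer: $-390460$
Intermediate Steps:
$r = 7$ ($r = 12 - 5 = 7$)
$P = 7$
$s{\left(V,v \right)} = -24 - 6 v \left(4 + v\right)$ ($s{\left(V,v \right)} = - 6 \left(v \left(v + 4\right) + 4\right) = - 6 \left(v \left(4 + v\right) + 4\right) = - 6 \left(4 + v \left(4 + v\right)\right) = -24 - 6 v \left(4 + v\right)$)
$90 \left(-48 + s{\left(P,-7 \right)}\right) - 372640 = 90 \left(-48 - \left(-144 + 294\right)\right) - 372640 = 90 \left(-48 - 150\right) - 372640 = 90 \left(-198\right) - 372640 = -17820 - 372640 = -390460$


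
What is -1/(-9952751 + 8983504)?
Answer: 1/969247 ≈ 1.0317e-6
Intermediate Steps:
-1/(-9952751 + 8983504) = -1/(-969247) = -1*(-1/969247) = 1/969247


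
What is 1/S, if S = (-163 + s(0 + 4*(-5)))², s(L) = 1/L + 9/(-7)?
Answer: 19600/529322049 ≈ 3.7029e-5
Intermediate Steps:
s(L) = -9/7 + 1/L (s(L) = 1/L + 9*(-⅐) = 1/L - 9/7 = -9/7 + 1/L)
S = 529322049/19600 (S = (-163 + (-9/7 + 1/(0 + 4*(-5))))² = (-163 + (-9/7 + 1/(0 - 20)))² = (-163 + (-9/7 + 1/(-20)))² = (-163 + (-9/7 - 1/20))² = (-163 - 187/140)² = (-23007/140)² = 529322049/19600 ≈ 27006.)
1/S = 1/(529322049/19600) = 19600/529322049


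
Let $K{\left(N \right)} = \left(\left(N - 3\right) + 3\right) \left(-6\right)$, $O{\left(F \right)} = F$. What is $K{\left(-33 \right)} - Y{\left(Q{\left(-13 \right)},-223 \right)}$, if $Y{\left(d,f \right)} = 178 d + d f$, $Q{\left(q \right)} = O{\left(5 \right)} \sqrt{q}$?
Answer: $198 + 225 i \sqrt{13} \approx 198.0 + 811.25 i$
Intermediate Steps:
$Q{\left(q \right)} = 5 \sqrt{q}$
$K{\left(N \right)} = - 6 N$ ($K{\left(N \right)} = \left(\left(-3 + N\right) + 3\right) \left(-6\right) = N \left(-6\right) = - 6 N$)
$K{\left(-33 \right)} - Y{\left(Q{\left(-13 \right)},-223 \right)} = \left(-6\right) \left(-33\right) - 5 \sqrt{-13} \left(178 - 223\right) = 198 - 5 i \sqrt{13} \left(-45\right) = 198 - - 225 i \sqrt{13} = 198 + 225 i \sqrt{13}$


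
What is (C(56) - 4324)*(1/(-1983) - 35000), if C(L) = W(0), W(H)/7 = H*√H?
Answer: 300107224324/1983 ≈ 1.5134e+8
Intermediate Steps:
W(H) = 7*H^(3/2) (W(H) = 7*(H*√H) = 7*H^(3/2))
C(L) = 0 (C(L) = 7*0^(3/2) = 7*0 = 0)
(C(56) - 4324)*(1/(-1983) - 35000) = (0 - 4324)*(1/(-1983) - 35000) = -4324*(-1/1983 - 35000) = -4324*(-69405001/1983) = 300107224324/1983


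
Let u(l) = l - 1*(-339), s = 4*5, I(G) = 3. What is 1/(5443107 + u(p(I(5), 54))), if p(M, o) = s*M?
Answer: 1/5443506 ≈ 1.8371e-7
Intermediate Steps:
s = 20
p(M, o) = 20*M
u(l) = 339 + l (u(l) = l + 339 = 339 + l)
1/(5443107 + u(p(I(5), 54))) = 1/(5443107 + (339 + 20*3)) = 1/(5443107 + (339 + 60)) = 1/(5443107 + 399) = 1/5443506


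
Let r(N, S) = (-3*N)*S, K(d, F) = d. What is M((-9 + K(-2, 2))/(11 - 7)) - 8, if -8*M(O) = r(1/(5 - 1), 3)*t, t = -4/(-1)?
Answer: -55/8 ≈ -6.8750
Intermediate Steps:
r(N, S) = -3*N*S
t = 4 (t = -4*(-1) = 4)
M(O) = 9/8 (M(O) = -(-3*3/(5 - 1))*4/8 = -(-3*3/4)*4/8 = -(-3*1/4*3)*4/8 = -(-9)*4/32 = -1/8*(-9) = 9/8)
M((-9 + K(-2, 2))/(11 - 7)) - 8 = 9/8 - 8 = -55/8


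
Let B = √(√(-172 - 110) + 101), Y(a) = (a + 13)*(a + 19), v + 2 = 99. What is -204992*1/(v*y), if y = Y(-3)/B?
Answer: -6406*√(101 + I*√282)/485 ≈ -133.2 - 10.997*I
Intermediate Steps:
v = 97 (v = -2 + 99 = 97)
Y(a) = (13 + a)*(19 + a)
B = √(101 + I*√282) (B = √(√(-282) + 101) = √(I*√282 + 101) = √(101 + I*√282) ≈ 10.084 + 0.83262*I)
y = 160/√(101 + I*√282) (y = (247 + (-3)² + 32*(-3))/(√(101 + I*√282)) = (247 + 9 - 96)/√(101 + I*√282) = 160/√(101 + I*√282) ≈ 15.759 - 1.3011*I)
-204992*1/(v*y) = -204992*√(101 + I*√282)/15520 = -6406*√(101 + I*√282)/485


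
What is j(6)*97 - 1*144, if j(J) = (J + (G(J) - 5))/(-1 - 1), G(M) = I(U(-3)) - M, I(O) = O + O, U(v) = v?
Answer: 779/2 ≈ 389.50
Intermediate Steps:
I(O) = 2*O
G(M) = -6 - M (G(M) = 2*(-3) - M = -6 - M)
j(J) = 11/2 (j(J) = (J + ((-6 - J) - 5))/(-1 - 1) = (J + (-11 - J))/(-2) = -11*(-½) = 11/2)
j(6)*97 - 1*144 = (11/2)*97 - 1*144 = 1067/2 - 144 = 779/2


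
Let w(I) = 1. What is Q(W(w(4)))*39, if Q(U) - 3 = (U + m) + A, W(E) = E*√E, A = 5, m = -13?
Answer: -156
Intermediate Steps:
W(E) = E^(3/2)
Q(U) = -5 + U (Q(U) = 3 + ((U - 13) + 5) = 3 + ((-13 + U) + 5) = 3 + (-8 + U) = -5 + U)
Q(W(w(4)))*39 = (-5 + 1^(3/2))*39 = (-5 + 1)*39 = -4*39 = -156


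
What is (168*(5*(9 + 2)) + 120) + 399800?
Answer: 409160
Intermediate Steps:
(168*(5*(9 + 2)) + 120) + 399800 = (168*(5*11) + 120) + 399800 = (168*55 + 120) + 399800 = (9240 + 120) + 399800 = 9360 + 399800 = 409160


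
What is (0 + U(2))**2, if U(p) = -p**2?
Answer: 16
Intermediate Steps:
(0 + U(2))**2 = (0 - 1*2**2)**2 = (0 - 1*4)**2 = (0 - 4)**2 = (-4)**2 = 16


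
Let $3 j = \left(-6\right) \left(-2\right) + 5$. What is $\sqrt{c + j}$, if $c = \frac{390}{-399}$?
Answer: $\frac{\sqrt{746529}}{399} \approx 2.1655$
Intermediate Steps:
$c = - \frac{130}{133}$ ($c = 390 \left(- \frac{1}{399}\right) = - \frac{130}{133} \approx -0.97744$)
$j = \frac{17}{3}$ ($j = \frac{\left(-6\right) \left(-2\right) + 5}{3} = \frac{12 + 5}{3} = \frac{1}{3} \cdot 17 = \frac{17}{3} \approx 5.6667$)
$\sqrt{c + j} = \sqrt{- \frac{130}{133} + \frac{17}{3}} = \sqrt{\frac{1871}{399}} = \frac{\sqrt{746529}}{399}$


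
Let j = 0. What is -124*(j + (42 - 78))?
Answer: 4464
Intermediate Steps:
-124*(j + (42 - 78)) = -124*(0 + (42 - 78)) = -124*(0 - 36) = -124*(-36) = 4464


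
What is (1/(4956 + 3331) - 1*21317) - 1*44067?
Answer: -541837207/8287 ≈ -65384.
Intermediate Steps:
(1/(4956 + 3331) - 1*21317) - 1*44067 = (1/8287 - 21317) - 44067 = -176653978/8287 - 44067 = -541837207/8287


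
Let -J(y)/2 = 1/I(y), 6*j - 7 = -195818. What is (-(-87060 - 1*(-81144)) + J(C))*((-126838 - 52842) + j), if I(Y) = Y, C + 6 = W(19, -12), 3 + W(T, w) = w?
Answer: -79132835029/63 ≈ -1.2561e+9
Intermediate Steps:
W(T, w) = -3 + w
C = -21 (C = -6 + (-3 - 12) = -6 - 15 = -21)
j = -195811/6 (j = 7/6 + (⅙)*(-195818) = 7/6 - 97909/3 = -195811/6 ≈ -32635.)
J(y) = -2/y
(-(-87060 - 1*(-81144)) + J(C))*((-126838 - 52842) + j) = (-(-87060 - 1*(-81144)) - 2/(-21))*((-126838 - 52842) - 195811/6) = (-(-87060 + 81144) - 2*(-1/21))*(-179680 - 195811/6) = (-1*(-5916) + 2/21)*(-1273891/6) = (5916 + 2/21)*(-1273891/6) = (124238/21)*(-1273891/6) = -79132835029/63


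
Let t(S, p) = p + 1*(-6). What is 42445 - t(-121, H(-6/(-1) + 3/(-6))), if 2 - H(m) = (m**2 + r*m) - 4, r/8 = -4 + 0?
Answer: 169197/4 ≈ 42299.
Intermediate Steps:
r = -32 (r = 8*(-4 + 0) = 8*(-4) = -32)
H(m) = 6 - m**2 + 32*m (H(m) = 2 - ((m**2 - 32*m) - 4) = 2 - (-4 + m**2 - 32*m) = 2 + (4 - m**2 + 32*m) = 6 - m**2 + 32*m)
t(S, p) = -6 + p (t(S, p) = p - 6 = -6 + p)
42445 - t(-121, H(-6/(-1) + 3/(-6))) = 42445 - (-6 + (6 - (-6/(-1) + 3/(-6))**2 + 32*(-6/(-1) + 3/(-6)))) = 42445 - (-6 + (6 - (-6*(-1) + 3*(-1/6))**2 + 32*(-6*(-1) + 3*(-1/6)))) = 42445 - (-6 + (6 - (6 - 1/2)**2 + 32*(6 - 1/2))) = 42445 - (-6 + (6 - (11/2)**2 + 32*(11/2))) = 42445 - (-6 + (6 - 1*121/4 + 176)) = 42445 - (-6 + (6 - 121/4 + 176)) = 42445 - (-6 + 607/4) = 42445 - 1*583/4 = 42445 - 583/4 = 169197/4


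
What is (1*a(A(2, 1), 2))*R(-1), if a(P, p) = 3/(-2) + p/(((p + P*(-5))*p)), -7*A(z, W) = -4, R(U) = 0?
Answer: 0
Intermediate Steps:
A(z, W) = 4/7 (A(z, W) = -1/7*(-4) = 4/7)
a(P, p) = -3/2 + 1/(p - 5*P) (a(P, p) = 3*(-1/2) + p/(((p - 5*P)*p)) = -3/2 + p/((p*(p - 5*P))) = -3/2 + p*(1/(p*(p - 5*P))) = -3/2 + 1/(p - 5*P))
(1*a(A(2, 1), 2))*R(-1) = (1*((-2 - 15*4/7 + 3*2)/(2*(-1*2 + 5*(4/7)))))*0 = (1*((-2 - 60/7 + 6)/(2*(-2 + 20/7))))*0 = (1*((1/2)*(-32/7)/(6/7)))*0 = (1*((1/2)*(7/6)*(-32/7)))*0 = (1*(-8/3))*0 = -8/3*0 = 0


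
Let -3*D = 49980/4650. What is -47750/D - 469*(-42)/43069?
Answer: 478163062809/35876477 ≈ 13328.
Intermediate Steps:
D = -1666/465 (D = -16660/4650 = -⅓*1666/155 = -1666/465 ≈ -3.5828)
-47750/D - 469*(-42)/43069 = -47750/(-1666/465) - 469*(-42)/43069 = -47750*(-465/1666) + 19698*(1/43069) = 11101875/833 + 19698/43069 = 478163062809/35876477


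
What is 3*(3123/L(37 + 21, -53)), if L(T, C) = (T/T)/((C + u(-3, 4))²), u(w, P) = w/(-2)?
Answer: 99395721/4 ≈ 2.4849e+7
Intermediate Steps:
u(w, P) = -w/2 (u(w, P) = w*(-½) = -w/2)
L(T, C) = (3/2 + C)⁻² (L(T, C) = (T/T)/((C - ½*(-3))²) = 1/(C + 3/2)² = 1/(3/2 + C)² = (3/2 + C)⁻²)
3*(3123/L(37 + 21, -53)) = 3*(3123/((4/(3 + 2*(-53))²))) = 3*(3123/((4/(3 - 106)²))) = 3*(3123/((4/(-103)²))) = 3*(3123/((4*(1/10609)))) = 3*(3123/(4/10609)) = 3*(3123*(10609/4)) = 3*(33131907/4) = 99395721/4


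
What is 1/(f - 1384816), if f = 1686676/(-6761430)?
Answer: -3380715/4681669066778 ≈ -7.2212e-7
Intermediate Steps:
f = -843338/3380715 (f = 1686676*(-1/6761430) = -843338/3380715 ≈ -0.24946)
1/(f - 1384816) = 1/(-843338/3380715 - 1384816) = 1/(-4681669066778/3380715) = -3380715/4681669066778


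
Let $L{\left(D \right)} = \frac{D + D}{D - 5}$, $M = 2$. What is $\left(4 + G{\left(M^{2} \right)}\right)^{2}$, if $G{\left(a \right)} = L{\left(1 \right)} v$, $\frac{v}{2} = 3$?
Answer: $1$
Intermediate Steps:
$L{\left(D \right)} = \frac{2 D}{-5 + D}$
$v = 6$ ($v = 2 \cdot 3 = 6$)
$G{\left(a \right)} = -3$ ($G{\left(a \right)} = 2 \cdot 1 \frac{1}{-5 + 1} \cdot 6 = 2 \cdot 1 \frac{1}{-4} \cdot 6 = 2 \cdot 1 \left(- \frac{1}{4}\right) 6 = \left(- \frac{1}{2}\right) 6 = -3$)
$\left(4 + G{\left(M^{2} \right)}\right)^{2} = \left(4 - 3\right)^{2} = 1^{2} = 1$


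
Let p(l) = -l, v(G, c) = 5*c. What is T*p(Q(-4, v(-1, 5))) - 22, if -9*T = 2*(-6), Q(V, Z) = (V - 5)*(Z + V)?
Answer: 230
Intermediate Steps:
Q(V, Z) = (-5 + V)*(V + Z)
T = 4/3 (T = -2*(-6)/9 = -⅑*(-12) = 4/3 ≈ 1.3333)
T*p(Q(-4, v(-1, 5))) - 22 = 4*(-((-4)² - 5*(-4) - 25*5 - 20*5))/3 - 22 = 4*(-(16 + 20 - 5*25 - 4*25))/3 - 22 = 4*(-(16 + 20 - 125 - 100))/3 - 22 = 4*(-1*(-189))/3 - 22 = (4/3)*189 - 22 = 252 - 22 = 230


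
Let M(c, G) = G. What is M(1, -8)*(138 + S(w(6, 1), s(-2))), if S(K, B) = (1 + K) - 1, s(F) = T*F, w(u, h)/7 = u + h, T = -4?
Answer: -1496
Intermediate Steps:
w(u, h) = 7*h + 7*u (w(u, h) = 7*(u + h) = 7*(h + u) = 7*h + 7*u)
s(F) = -4*F
S(K, B) = K
M(1, -8)*(138 + S(w(6, 1), s(-2))) = -8*(138 + (7*1 + 7*6)) = -8*(138 + (7 + 42)) = -8*(138 + 49) = -8*187 = -1496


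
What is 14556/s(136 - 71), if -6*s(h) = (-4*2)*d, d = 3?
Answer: 3639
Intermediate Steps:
s(h) = 4 (s(h) = -(-4*2)*3/6 = -(-4)*3/3 = -1/6*(-24) = 4)
14556/s(136 - 71) = 14556/4 = 14556*(1/4) = 3639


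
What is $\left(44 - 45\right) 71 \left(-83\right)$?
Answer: $5893$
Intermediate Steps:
$\left(44 - 45\right) 71 \left(-83\right) = \left(-1\right) 71 \left(-83\right) = \left(-71\right) \left(-83\right) = 5893$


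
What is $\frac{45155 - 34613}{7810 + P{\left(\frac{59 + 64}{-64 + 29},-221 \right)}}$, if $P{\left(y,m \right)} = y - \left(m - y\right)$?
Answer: $\frac{122990}{93613} \approx 1.3138$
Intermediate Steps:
$P{\left(y,m \right)} = - m + 2 y$
$\frac{45155 - 34613}{7810 + P{\left(\frac{59 + 64}{-64 + 29},-221 \right)}} = \frac{45155 - 34613}{7810 + \left(\left(-1\right) \left(-221\right) + 2 \frac{59 + 64}{-64 + 29}\right)} = \frac{10542}{7810 + \left(221 + 2 \frac{123}{-35}\right)} = \frac{10542}{7810 + \left(221 + 2 \cdot 123 \left(- \frac{1}{35}\right)\right)} = \frac{10542}{7810 + \left(221 + 2 \left(- \frac{123}{35}\right)\right)} = \frac{10542}{7810 + \left(221 - \frac{246}{35}\right)} = \frac{10542}{7810 + \frac{7489}{35}} = \frac{10542}{\frac{280839}{35}} = 10542 \cdot \frac{35}{280839} = \frac{122990}{93613}$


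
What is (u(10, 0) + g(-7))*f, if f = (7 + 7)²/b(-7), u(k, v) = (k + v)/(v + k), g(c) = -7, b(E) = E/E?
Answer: -1176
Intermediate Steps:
b(E) = 1
u(k, v) = 1 (u(k, v) = (k + v)/(k + v) = 1)
f = 196 (f = (7 + 7)²/1 = 14²*1 = 196*1 = 196)
(u(10, 0) + g(-7))*f = (1 - 7)*196 = -6*196 = -1176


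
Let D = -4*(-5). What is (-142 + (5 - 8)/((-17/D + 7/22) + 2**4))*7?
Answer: -3387202/3403 ≈ -995.36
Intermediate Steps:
D = 20
(-142 + (5 - 8)/((-17/D + 7/22) + 2**4))*7 = (-142 + (5 - 8)/((-17/20 + 7/22) + 2**4))*7 = (-142 - 3/((-17*1/20 + 7*(1/22)) + 16))*7 = (-142 - 3/((-17/20 + 7/22) + 16))*7 = (-142 - 3/(-117/220 + 16))*7 = (-142 - 3/3403/220)*7 = (-142 - 3*220/3403)*7 = (-142 - 660/3403)*7 = -483886/3403*7 = -3387202/3403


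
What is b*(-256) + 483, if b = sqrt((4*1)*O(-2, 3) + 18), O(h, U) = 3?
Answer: 483 - 256*sqrt(30) ≈ -919.17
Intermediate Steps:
b = sqrt(30) (b = sqrt((4*1)*3 + 18) = sqrt(4*3 + 18) = sqrt(12 + 18) = sqrt(30) ≈ 5.4772)
b*(-256) + 483 = sqrt(30)*(-256) + 483 = -256*sqrt(30) + 483 = 483 - 256*sqrt(30)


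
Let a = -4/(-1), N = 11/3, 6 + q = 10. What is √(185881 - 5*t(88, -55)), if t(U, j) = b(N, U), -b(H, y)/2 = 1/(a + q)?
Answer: √743529/2 ≈ 431.14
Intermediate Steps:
q = 4 (q = -6 + 10 = 4)
N = 11/3 (N = 11*(⅓) = 11/3 ≈ 3.6667)
a = 4 (a = -4*(-1) = 4)
b(H, y) = -¼ (b(H, y) = -2/(4 + 4) = -2/8 = -2*⅛ = -¼)
t(U, j) = -¼
√(185881 - 5*t(88, -55)) = √(185881 - 5*(-¼)) = √(185881 + 5/4) = √(743529/4) = √743529/2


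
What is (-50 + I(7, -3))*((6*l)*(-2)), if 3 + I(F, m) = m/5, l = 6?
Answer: 19296/5 ≈ 3859.2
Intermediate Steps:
I(F, m) = -3 + m/5
(-50 + I(7, -3))*((6*l)*(-2)) = (-50 + (-3 + (⅕)*(-3)))*((6*6)*(-2)) = (-50 + (-3 - ⅗))*(36*(-2)) = (-50 - 18/5)*(-72) = -268/5*(-72) = 19296/5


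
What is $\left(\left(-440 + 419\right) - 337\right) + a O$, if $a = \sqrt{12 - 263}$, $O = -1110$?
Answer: $-358 - 1110 i \sqrt{251} \approx -358.0 - 17586.0 i$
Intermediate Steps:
$a = i \sqrt{251}$ ($a = \sqrt{-251} = i \sqrt{251} \approx 15.843 i$)
$\left(\left(-440 + 419\right) - 337\right) + a O = \left(\left(-440 + 419\right) - 337\right) + i \sqrt{251} \left(-1110\right) = \left(-21 - 337\right) - 1110 i \sqrt{251} = -358 - 1110 i \sqrt{251}$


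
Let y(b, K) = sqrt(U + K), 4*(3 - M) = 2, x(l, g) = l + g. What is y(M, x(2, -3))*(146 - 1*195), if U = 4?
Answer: -49*sqrt(3) ≈ -84.870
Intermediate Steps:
x(l, g) = g + l
M = 5/2 (M = 3 - 1/4*2 = 3 - 1/2 = 5/2 ≈ 2.5000)
y(b, K) = sqrt(4 + K)
y(M, x(2, -3))*(146 - 1*195) = sqrt(4 + (-3 + 2))*(146 - 1*195) = sqrt(4 - 1)*(146 - 195) = sqrt(3)*(-49) = -49*sqrt(3)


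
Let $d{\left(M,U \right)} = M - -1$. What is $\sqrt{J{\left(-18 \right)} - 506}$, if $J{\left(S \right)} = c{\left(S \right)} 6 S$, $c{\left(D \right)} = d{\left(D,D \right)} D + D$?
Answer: $i \sqrt{31610} \approx 177.79 i$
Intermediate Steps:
$d{\left(M,U \right)} = 1 + M$ ($d{\left(M,U \right)} = M + 1 = 1 + M$)
$c{\left(D \right)} = D + D \left(1 + D\right)$ ($c{\left(D \right)} = \left(1 + D\right) D + D = D \left(1 + D\right) + D = D + D \left(1 + D\right)$)
$J{\left(S \right)} = 6 S^{2} \left(2 + S\right)$ ($J{\left(S \right)} = S \left(2 + S\right) 6 S = 6 S \left(2 + S\right) S = 6 S^{2} \left(2 + S\right)$)
$\sqrt{J{\left(-18 \right)} - 506} = \sqrt{6 \left(-18\right)^{2} \left(2 - 18\right) - 506} = \sqrt{6 \cdot 324 \left(-16\right) - 506} = \sqrt{-31104 - 506} = \sqrt{-31610} = i \sqrt{31610}$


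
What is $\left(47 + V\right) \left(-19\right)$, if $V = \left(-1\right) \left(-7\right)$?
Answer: $-1026$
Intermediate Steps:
$V = 7$
$\left(47 + V\right) \left(-19\right) = \left(47 + 7\right) \left(-19\right) = 54 \left(-19\right) = -1026$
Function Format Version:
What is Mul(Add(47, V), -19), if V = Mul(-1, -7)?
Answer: -1026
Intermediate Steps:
V = 7
Mul(Add(47, V), -19) = Mul(Add(47, 7), -19) = Mul(54, -19) = -1026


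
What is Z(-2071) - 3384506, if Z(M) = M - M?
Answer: -3384506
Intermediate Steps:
Z(M) = 0
Z(-2071) - 3384506 = 0 - 3384506 = -3384506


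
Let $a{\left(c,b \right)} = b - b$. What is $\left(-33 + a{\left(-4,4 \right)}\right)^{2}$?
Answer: $1089$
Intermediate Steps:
$a{\left(c,b \right)} = 0$
$\left(-33 + a{\left(-4,4 \right)}\right)^{2} = \left(-33 + 0\right)^{2} = \left(-33\right)^{2} = 1089$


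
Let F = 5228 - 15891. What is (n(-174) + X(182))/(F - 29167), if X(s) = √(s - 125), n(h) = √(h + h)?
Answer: -√57/39830 - I*√87/19915 ≈ -0.00018955 - 0.00046836*I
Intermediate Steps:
F = -10663
n(h) = √2*√h (n(h) = √(2*h) = √2*√h)
X(s) = √(-125 + s)
(n(-174) + X(182))/(F - 29167) = (√2*√(-174) + √(-125 + 182))/(-10663 - 29167) = (√2*(I*√174) + √57)/(-39830) = (2*I*√87 + √57)*(-1/39830) = (√57 + 2*I*√87)*(-1/39830) = -√57/39830 - I*√87/19915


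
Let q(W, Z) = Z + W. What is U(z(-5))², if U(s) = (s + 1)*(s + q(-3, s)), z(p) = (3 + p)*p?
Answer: 34969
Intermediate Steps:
q(W, Z) = W + Z
z(p) = p*(3 + p)
U(s) = (1 + s)*(-3 + 2*s) (U(s) = (s + 1)*(s + (-3 + s)) = (1 + s)*(-3 + 2*s))
U(z(-5))² = (-3 - (-5)*(3 - 5) + 2*(-5*(3 - 5))²)² = (-3 - (-5)*(-2) + 2*(-5*(-2))²)² = (-3 - 1*10 + 2*10²)² = (-3 - 10 + 2*100)² = (-3 - 10 + 200)² = 187² = 34969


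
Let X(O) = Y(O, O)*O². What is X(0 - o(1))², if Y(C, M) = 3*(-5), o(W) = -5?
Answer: 140625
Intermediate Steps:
Y(C, M) = -15
X(O) = -15*O²
X(0 - o(1))² = (-15*(0 - 1*(-5))²)² = (-15*(0 + 5)²)² = (-15*5²)² = (-15*25)² = (-375)² = 140625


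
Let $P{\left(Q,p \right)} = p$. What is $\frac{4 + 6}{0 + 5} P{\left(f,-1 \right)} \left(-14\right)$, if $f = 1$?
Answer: $28$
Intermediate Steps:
$\frac{4 + 6}{0 + 5} P{\left(f,-1 \right)} \left(-14\right) = \frac{4 + 6}{0 + 5} \left(-1\right) \left(-14\right) = \frac{10}{5} \left(-1\right) \left(-14\right) = 10 \cdot \frac{1}{5} \left(-1\right) \left(-14\right) = 2 \left(-1\right) \left(-14\right) = \left(-2\right) \left(-14\right) = 28$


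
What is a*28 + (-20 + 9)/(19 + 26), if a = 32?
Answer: 40309/45 ≈ 895.76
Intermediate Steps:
a*28 + (-20 + 9)/(19 + 26) = 32*28 + (-20 + 9)/(19 + 26) = 896 - 11/45 = 40309/45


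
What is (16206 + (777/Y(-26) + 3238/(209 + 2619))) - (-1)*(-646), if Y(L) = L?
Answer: 142747814/9191 ≈ 15531.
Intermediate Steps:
(16206 + (777/Y(-26) + 3238/(209 + 2619))) - (-1)*(-646) = (16206 + (777/(-26) + 3238/(209 + 2619))) - (-1)*(-646) = (16206 + (777*(-1/26) + 3238/2828)) - 1*646 = (16206 + (-777/26 + 3238*(1/2828))) - 646 = (16206 + (-777/26 + 1619/1414)) - 646 = (16206 - 264146/9191) - 646 = 148685200/9191 - 646 = 142747814/9191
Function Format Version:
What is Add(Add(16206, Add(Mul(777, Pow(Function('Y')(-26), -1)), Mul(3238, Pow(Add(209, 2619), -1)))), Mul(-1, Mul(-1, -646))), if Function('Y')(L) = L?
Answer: Rational(142747814, 9191) ≈ 15531.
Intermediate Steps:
Add(Add(16206, Add(Mul(777, Pow(Function('Y')(-26), -1)), Mul(3238, Pow(Add(209, 2619), -1)))), Mul(-1, Mul(-1, -646))) = Add(Add(16206, Add(Mul(777, Pow(-26, -1)), Mul(3238, Pow(Add(209, 2619), -1)))), Mul(-1, Mul(-1, -646))) = Add(Add(16206, Add(Mul(777, Rational(-1, 26)), Mul(3238, Pow(2828, -1)))), Mul(-1, 646)) = Add(Add(16206, Add(Rational(-777, 26), Mul(3238, Rational(1, 2828)))), -646) = Add(Add(16206, Add(Rational(-777, 26), Rational(1619, 1414))), -646) = Add(Add(16206, Rational(-264146, 9191)), -646) = Add(Rational(148685200, 9191), -646) = Rational(142747814, 9191)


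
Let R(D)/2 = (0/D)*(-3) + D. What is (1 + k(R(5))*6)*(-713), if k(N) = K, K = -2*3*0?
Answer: -713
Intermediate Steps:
K = 0 (K = -6*0 = 0)
R(D) = 2*D (R(D) = 2*((0/D)*(-3) + D) = 2*(0*(-3) + D) = 2*(0 + D) = 2*D)
k(N) = 0
(1 + k(R(5))*6)*(-713) = (1 + 0*6)*(-713) = (1 + 0)*(-713) = 1*(-713) = -713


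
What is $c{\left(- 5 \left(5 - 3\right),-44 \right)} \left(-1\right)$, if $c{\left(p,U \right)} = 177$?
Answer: $-177$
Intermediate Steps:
$c{\left(- 5 \left(5 - 3\right),-44 \right)} \left(-1\right) = 177 \left(-1\right) = -177$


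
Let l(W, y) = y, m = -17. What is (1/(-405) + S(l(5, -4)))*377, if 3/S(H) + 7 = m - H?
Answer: -93119/1620 ≈ -57.481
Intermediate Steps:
S(H) = 3/(-24 - H) (S(H) = 3/(-7 + (-17 - H)) = 3/(-24 - H))
(1/(-405) + S(l(5, -4)))*377 = (1/(-405) - 3/(24 - 4))*377 = (-1/405 - 3/20)*377 = -247/1620*377 = -93119/1620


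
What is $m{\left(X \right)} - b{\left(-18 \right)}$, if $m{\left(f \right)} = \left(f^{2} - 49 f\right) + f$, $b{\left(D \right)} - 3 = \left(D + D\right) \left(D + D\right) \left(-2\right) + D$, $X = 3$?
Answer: $2472$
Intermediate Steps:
$b{\left(D \right)} = 3 + D - 8 D^{2}$ ($b{\left(D \right)} = 3 + \left(\left(D + D\right) \left(D + D\right) \left(-2\right) + D\right) = 3 + \left(2 D 2 D \left(-2\right) + D\right) = 3 + \left(4 D^{2} \left(-2\right) + D\right) = 3 - \left(- D + 8 D^{2}\right) = 3 + D - 8 D^{2}$)
$m{\left(f \right)} = f^{2} - 48 f$
$m{\left(X \right)} - b{\left(-18 \right)} = 3 \left(-48 + 3\right) - \left(3 - 18 - 8 \left(-18\right)^{2}\right) = 3 \left(-45\right) - \left(3 - 18 - 2592\right) = -135 - \left(3 - 18 - 2592\right) = -135 - -2607 = -135 + 2607 = 2472$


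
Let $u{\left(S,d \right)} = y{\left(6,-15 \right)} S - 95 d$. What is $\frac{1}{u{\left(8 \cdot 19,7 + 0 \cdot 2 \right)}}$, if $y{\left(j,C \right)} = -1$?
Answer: $- \frac{1}{817} \approx -0.001224$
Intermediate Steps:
$u{\left(S,d \right)} = - S - 95 d$
$\frac{1}{u{\left(8 \cdot 19,7 + 0 \cdot 2 \right)}} = \frac{1}{- 8 \cdot 19 - 95 \left(7 + 0 \cdot 2\right)} = \frac{1}{\left(-1\right) 152 - 95 \left(7 + 0\right)} = \frac{1}{-152 - 665} = \frac{1}{-817} = - \frac{1}{817}$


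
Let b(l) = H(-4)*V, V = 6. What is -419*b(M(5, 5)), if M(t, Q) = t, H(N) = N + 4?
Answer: 0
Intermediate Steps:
H(N) = 4 + N
b(l) = 0 (b(l) = (4 - 4)*6 = 0*6 = 0)
-419*b(M(5, 5)) = -419*0 = 0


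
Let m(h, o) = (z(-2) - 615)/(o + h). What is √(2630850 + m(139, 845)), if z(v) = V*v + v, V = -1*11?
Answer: √636833928030/492 ≈ 1622.0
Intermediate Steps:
V = -11
z(v) = -10*v (z(v) = -11*v + v = -10*v)
m(h, o) = -595/(h + o) (m(h, o) = (-10*(-2) - 615)/(o + h) = (20 - 615)/(h + o) = -595/(h + o))
√(2630850 + m(139, 845)) = √(2630850 - 595/(139 + 845)) = √(2630850 - 595/984) = √(2588755805/984) = √636833928030/492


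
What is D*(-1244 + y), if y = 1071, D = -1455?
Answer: 251715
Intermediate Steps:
D*(-1244 + y) = -1455*(-1244 + 1071) = -1455*(-173) = 251715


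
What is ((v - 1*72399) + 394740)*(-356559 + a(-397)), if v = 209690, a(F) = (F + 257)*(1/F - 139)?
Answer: -71200731389053/397 ≈ -1.7935e+11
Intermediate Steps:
a(F) = (-139 + 1/F)*(257 + F) (a(F) = (257 + F)*(-139 + 1/F) = (-139 + 1/F)*(257 + F))
((v - 1*72399) + 394740)*(-356559 + a(-397)) = ((209690 - 1*72399) + 394740)*(-356559 + (-35722 - 139*(-397) + 257/(-397))) = ((209690 - 72399) + 394740)*(-356559 + (-35722 + 55183 + 257*(-1/397))) = (137291 + 394740)*(-356559 + (-35722 + 55183 - 257/397)) = 532031*(-356559 + 7725760/397) = 532031*(-133828163/397) = -71200731389053/397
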